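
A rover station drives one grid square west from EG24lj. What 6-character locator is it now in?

Longitude subsquare l = 11; −1 → 10 = k.
The latitude characters are unchanged.

EG24kj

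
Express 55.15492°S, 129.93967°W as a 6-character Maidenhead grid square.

CD54au

Offset from 180°W / 90°S: lon 50.0603°, lat 34.8451°.
Field (20°×10°, letters A–R): 50.0603/20 → 2 → C, 34.8451/10 → 3 → D; chars CD.
Square (2°×1°, digits 0–9): 10.0603/2 → 5, 4.8451/1 → 4; chars 54.
Subsquare (5′×2.5′, letters a–x): 0.0603/0.0833333 → 0 → a, 0.8451/0.0416667 → 20 → u; chars au.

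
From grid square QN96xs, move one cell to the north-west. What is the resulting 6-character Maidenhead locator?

QN96wt

Longitude subsquare x = 23; −1 → 22 = w.
Latitude subsquare s = 18; +1 → 19 = t.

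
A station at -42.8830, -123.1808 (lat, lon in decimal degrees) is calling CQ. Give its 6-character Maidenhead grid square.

Shift to the Maidenhead origin (180°W, 90°S): lon 56.8192, lat 47.1170.
Field (20°×10°, letters A–R): lon ⌊56.8192/20⌋ = 2 → C; lat ⌊47.1170/10⌋ = 4 → E.
Square (2°×1°, digits 0–9): lon ⌊16.8192/2⌋ = 8; lat ⌊7.1170/1⌋ = 7.
Subsquare (5′×2.5′, letters a–x): lon ⌊0.8192/0.0833333⌋ = 9 → j; lat ⌊0.1170/0.0416667⌋ = 2 → c.

CE87jc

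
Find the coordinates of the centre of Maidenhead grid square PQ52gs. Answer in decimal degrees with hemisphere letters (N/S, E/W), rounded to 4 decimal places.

Field P=15, Q=16: +15·20° lon, +16·10° lat → SW at lon 120°, lat 70°.
Square 5, 2: +5·2° lon, +2·1° lat → SW at lon 130°, lat 72°.
Subsquare g=6, s=18: +6·0.0833333° lon, +18·0.0416667° lat → SW at lon 130.5°, lat 72.75°.
Cell spans 0.0833333° lon × 0.0416667° lat. Centre is SW corner plus half of each.
latitude 72.7708° N, longitude 130.5417° E.

72.7708° N, 130.5417° E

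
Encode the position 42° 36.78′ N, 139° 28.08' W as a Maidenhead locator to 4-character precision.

CN02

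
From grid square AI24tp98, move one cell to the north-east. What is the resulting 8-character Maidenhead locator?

AI24up09

Longitude extended square 9; +1 → 10, wraps to 0, carry into subsquare.
Longitude subsquare t = 19; +1 → 20 = u.
Latitude extended square 8; +1 → 9.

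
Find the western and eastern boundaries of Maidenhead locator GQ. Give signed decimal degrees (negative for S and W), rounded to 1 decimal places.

-60.0, -40.0

Field G=6, Q=16: +6·20° lon, +16·10° lat → SW at lon -60°, lat 70°.
Cell spans 20° lon × 10° lat.
west -60.0, east -40.0.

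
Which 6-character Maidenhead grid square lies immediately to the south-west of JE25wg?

JE25vf

Longitude subsquare w = 22; −1 → 21 = v.
Latitude subsquare g = 6; −1 → 5 = f.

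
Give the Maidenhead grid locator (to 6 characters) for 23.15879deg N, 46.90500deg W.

GL63nd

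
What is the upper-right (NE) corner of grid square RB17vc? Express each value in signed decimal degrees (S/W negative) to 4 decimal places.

-72.8750, 163.8333

Field R=17, B=1: +17·20° lon, +1·10° lat → SW at lon 160°, lat -80°.
Square 1, 7: +1·2° lon, +7·1° lat → SW at lon 162°, lat -73°.
Subsquare v=21, c=2: +21·0.0833333° lon, +2·0.0416667° lat → SW at lon 163.75°, lat -72.9167°.
Cell spans 0.0833333° lon × 0.0416667° lat. NE corner is SW corner plus one full cell.
latitude -72.8750, longitude 163.8333.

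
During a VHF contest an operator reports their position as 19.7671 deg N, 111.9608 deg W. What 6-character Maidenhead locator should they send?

Offset from 180°W / 90°S: lon 68.0392°, lat 109.7671°.
Field: lon ⌊68.0392/20⌋ = 3 → D; lat ⌊109.7671/10⌋ = 10 → K.
Square: lon ⌊8.0392/2⌋ = 4; lat ⌊9.7671/1⌋ = 9.
Subsquare: lon ⌊0.0392/0.0833333⌋ = 0 → a; lat ⌊0.7671/0.0416667⌋ = 18 → s.

DK49as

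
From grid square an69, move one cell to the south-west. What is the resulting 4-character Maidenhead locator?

AN58

Longitude square 6; −1 → 5.
Latitude square 9; −1 → 8.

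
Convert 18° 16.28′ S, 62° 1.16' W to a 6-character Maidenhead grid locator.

FH81xr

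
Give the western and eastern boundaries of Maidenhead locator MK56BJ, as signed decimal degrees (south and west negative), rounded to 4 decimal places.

Field M=12, K=10: +12·20° lon, +10·10° lat → SW at lon 60°, lat 10°.
Square 5, 6: +5·2° lon, +6·1° lat → SW at lon 70°, lat 16°.
Subsquare b=1, j=9: +1·0.0833333° lon, +9·0.0416667° lat → SW at lon 70.0833°, lat 16.375°.
Cell spans 0.0833333° lon × 0.0416667° lat.
west 70.0833, east 70.1667.

70.0833, 70.1667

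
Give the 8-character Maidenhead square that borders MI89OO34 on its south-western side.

MI89oo23

Longitude extended square 3; −1 → 2.
Latitude extended square 4; −1 → 3.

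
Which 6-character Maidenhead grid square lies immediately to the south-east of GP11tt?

GP11us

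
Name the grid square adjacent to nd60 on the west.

ND50

Longitude square 6; −1 → 5.
The latitude characters are unchanged.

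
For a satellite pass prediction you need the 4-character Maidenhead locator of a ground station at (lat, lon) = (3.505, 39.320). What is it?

KJ93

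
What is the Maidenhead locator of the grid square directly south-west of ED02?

DD91

Longitude square 0; −1 → -1, wraps to 9, carry into field.
Longitude field E = 4; −1 → 3 = D.
Latitude square 2; −1 → 1.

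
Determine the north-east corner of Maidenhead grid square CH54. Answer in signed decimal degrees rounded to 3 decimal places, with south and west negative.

Field C=2, H=7: +2·20° lon, +7·10° lat → SW at lon -140°, lat -20°.
Square 5, 4: +5·2° lon, +4·1° lat → SW at lon -130°, lat -16°.
Cell spans 2° lon × 1° lat. NE corner is SW corner plus one full cell.
latitude -15.000, longitude -128.000.

-15.000, -128.000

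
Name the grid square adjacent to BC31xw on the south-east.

BC41av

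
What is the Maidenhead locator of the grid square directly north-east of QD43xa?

QD53ab

Longitude subsquare x = 23; +1 → 24, wraps to 0 = a, carry into square.
Longitude square 4; +1 → 5.
Latitude subsquare a = 0; +1 → 1 = b.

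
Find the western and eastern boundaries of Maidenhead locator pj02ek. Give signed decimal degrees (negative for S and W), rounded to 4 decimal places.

120.3333, 120.4167

Field P=15, J=9: +15·20° lon, +9·10° lat → SW at lon 120°, lat 0°.
Square 0, 2: +0·2° lon, +2·1° lat → SW at lon 120°, lat 2°.
Subsquare e=4, k=10: +4·0.0833333° lon, +10·0.0416667° lat → SW at lon 120.333°, lat 2.41667°.
Cell spans 0.0833333° lon × 0.0416667° lat.
west 120.3333, east 120.4167.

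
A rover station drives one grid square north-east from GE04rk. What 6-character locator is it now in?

GE04sl

Longitude subsquare r = 17; +1 → 18 = s.
Latitude subsquare k = 10; +1 → 11 = l.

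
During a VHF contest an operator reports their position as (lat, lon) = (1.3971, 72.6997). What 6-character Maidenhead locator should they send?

MJ61ij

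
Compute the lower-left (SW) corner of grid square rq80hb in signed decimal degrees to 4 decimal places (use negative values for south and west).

70.0417, 176.5833

Field R=17, Q=16: +17·20° lon, +16·10° lat → SW at lon 160°, lat 70°.
Square 8, 0: +8·2° lon, +0·1° lat → SW at lon 176°, lat 70°.
Subsquare h=7, b=1: +7·0.0833333° lon, +1·0.0416667° lat → SW at lon 176.583°, lat 70.0417°.
latitude 70.0417, longitude 176.5833.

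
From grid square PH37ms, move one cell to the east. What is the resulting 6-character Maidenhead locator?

Longitude subsquare m = 12; +1 → 13 = n.
The latitude characters are unchanged.

PH37ns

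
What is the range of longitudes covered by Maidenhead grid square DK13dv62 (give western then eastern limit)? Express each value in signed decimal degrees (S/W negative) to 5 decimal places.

Field D=3, K=10: +3·20° lon, +10·10° lat → SW at lon -120°, lat 10°.
Square 1, 3: +1·2° lon, +3·1° lat → SW at lon -118°, lat 13°.
Subsquare d=3, v=21: +3·0.0833333° lon, +21·0.0416667° lat → SW at lon -117.75°, lat 13.875°.
Extended square 6, 2: +6·0.00833333° lon, +2·0.00416667° lat → SW at lon -117.7°, lat 13.8833°.
Cell spans 0.00833333° lon × 0.00416667° lat.
west -117.70000, east -117.69167.

-117.70000, -117.69167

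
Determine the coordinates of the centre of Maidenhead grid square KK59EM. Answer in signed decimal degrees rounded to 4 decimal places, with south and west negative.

19.5208, 30.3750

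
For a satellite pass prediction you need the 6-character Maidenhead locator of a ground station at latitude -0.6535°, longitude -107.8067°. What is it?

Add 180° to longitude and 90° to latitude: 72.1933, 89.3465.
Field: 72.1933/20 → 3 → D, 89.3465/10 → 8 → I; chars DI.
Square: 12.1933/2 → 6, 9.3465/1 → 9; chars 69.
Subsquare: 0.1933/0.0833333 → 2 → c, 0.3465/0.0416667 → 8 → i; chars ci.

DI69ci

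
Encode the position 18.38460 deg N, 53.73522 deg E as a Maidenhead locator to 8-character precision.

Offset from 180°W / 90°S: lon 233.73522°, lat 108.38460°.
Field: 233.73522/20 → 11 → L, 108.38460/10 → 10 → K; chars LK.
Square: 13.73522/2 → 6, 8.38460/1 → 8; chars 68.
Subsquare: 1.73522/0.0833333 → 20 → u, 0.38460/0.0416667 → 9 → j; chars uj.
Extended square: 0.06855/0.00833333 → 8, 0.00960/0.00416667 → 2; chars 82.

LK68uj82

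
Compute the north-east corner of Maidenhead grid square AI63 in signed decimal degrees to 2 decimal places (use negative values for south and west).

-6.00, -166.00

Field A=0, I=8: +0·20° lon, +8·10° lat → SW at lon -180°, lat -10°.
Square 6, 3: +6·2° lon, +3·1° lat → SW at lon -168°, lat -7°.
Cell spans 2° lon × 1° lat. NE corner is SW corner plus one full cell.
latitude -6.00, longitude -166.00.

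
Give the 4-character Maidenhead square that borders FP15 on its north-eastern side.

FP26

Longitude square 1; +1 → 2.
Latitude square 5; +1 → 6.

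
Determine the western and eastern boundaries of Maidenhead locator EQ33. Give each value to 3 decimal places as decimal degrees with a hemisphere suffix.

94.000° W, 92.000° W

Field E=4, Q=16: +4·20° lon, +16·10° lat → SW at lon -100°, lat 70°.
Square 3, 3: +3·2° lon, +3·1° lat → SW at lon -94°, lat 73°.
Cell spans 2° lon × 1° lat.
west 94.000° W, east 92.000° W.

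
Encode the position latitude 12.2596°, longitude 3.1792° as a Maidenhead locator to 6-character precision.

Shift to the Maidenhead origin (180°W, 90°S): lon 183.1792, lat 102.2596.
Field (20°×10°, letters A–R): lon ⌊183.1792/20⌋ = 9 → J; lat ⌊102.2596/10⌋ = 10 → K.
Square (2°×1°, digits 0–9): lon ⌊3.1792/2⌋ = 1; lat ⌊2.2596/1⌋ = 2.
Subsquare (5′×2.5′, letters a–x): lon ⌊1.1792/0.0833333⌋ = 14 → o; lat ⌊0.2596/0.0416667⌋ = 6 → g.

JK12og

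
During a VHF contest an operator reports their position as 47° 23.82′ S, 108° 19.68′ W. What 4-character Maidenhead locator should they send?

DE52

Shift to the Maidenhead origin (180°W, 90°S): lon 71.67, lat 42.60.
Field (20°×10°, letters A–R): lon ⌊71.67/20⌋ = 3 → D; lat ⌊42.60/10⌋ = 4 → E.
Square (2°×1°, digits 0–9): lon ⌊11.67/2⌋ = 5; lat ⌊2.60/1⌋ = 2.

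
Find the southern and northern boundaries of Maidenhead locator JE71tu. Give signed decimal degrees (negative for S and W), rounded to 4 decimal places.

-48.1667, -48.1250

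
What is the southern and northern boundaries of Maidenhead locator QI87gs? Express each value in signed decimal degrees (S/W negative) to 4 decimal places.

Field Q=16, I=8: +16·20° lon, +8·10° lat → SW at lon 140°, lat -10°.
Square 8, 7: +8·2° lon, +7·1° lat → SW at lon 156°, lat -3°.
Subsquare g=6, s=18: +6·0.0833333° lon, +18·0.0416667° lat → SW at lon 156.5°, lat -2.25°.
Cell spans 0.0833333° lon × 0.0416667° lat.
south -2.2500, north -2.2083.

-2.2500, -2.2083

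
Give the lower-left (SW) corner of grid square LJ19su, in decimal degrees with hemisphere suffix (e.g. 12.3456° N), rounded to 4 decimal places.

9.8333° N, 43.5000° E

Field L=11, J=9: +11·20° lon, +9·10° lat → SW at lon 40°, lat 0°.
Square 1, 9: +1·2° lon, +9·1° lat → SW at lon 42°, lat 9°.
Subsquare s=18, u=20: +18·0.0833333° lon, +20·0.0416667° lat → SW at lon 43.5°, lat 9.83333°.
latitude 9.8333° N, longitude 43.5000° E.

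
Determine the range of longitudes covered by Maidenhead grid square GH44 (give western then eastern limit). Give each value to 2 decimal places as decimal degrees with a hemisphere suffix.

52.00° W, 50.00° W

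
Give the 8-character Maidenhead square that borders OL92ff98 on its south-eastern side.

Longitude extended square 9; +1 → 10, wraps to 0, carry into subsquare.
Longitude subsquare f = 5; +1 → 6 = g.
Latitude extended square 8; −1 → 7.

OL92gf07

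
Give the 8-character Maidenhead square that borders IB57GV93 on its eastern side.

Longitude extended square 9; +1 → 10, wraps to 0, carry into subsquare.
Longitude subsquare g = 6; +1 → 7 = h.
The latitude characters are unchanged.

IB57hv03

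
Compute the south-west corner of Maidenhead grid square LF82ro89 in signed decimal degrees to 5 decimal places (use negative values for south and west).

-37.37917, 57.48333

Field L=11, F=5: +11·20° lon, +5·10° lat → SW at lon 40°, lat -40°.
Square 8, 2: +8·2° lon, +2·1° lat → SW at lon 56°, lat -38°.
Subsquare r=17, o=14: +17·0.0833333° lon, +14·0.0416667° lat → SW at lon 57.4167°, lat -37.4167°.
Extended square 8, 9: +8·0.00833333° lon, +9·0.00416667° lat → SW at lon 57.4833°, lat -37.3792°.
latitude -37.37917, longitude 57.48333.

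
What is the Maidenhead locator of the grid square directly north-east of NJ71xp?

NJ81aq

Longitude subsquare x = 23; +1 → 24, wraps to 0 = a, carry into square.
Longitude square 7; +1 → 8.
Latitude subsquare p = 15; +1 → 16 = q.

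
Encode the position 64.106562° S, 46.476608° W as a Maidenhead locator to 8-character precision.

Shift to the Maidenhead origin (180°W, 90°S): lon 133.52339, lat 25.89344.
Field: lon ⌊133.52339/20⌋ = 6 → G; lat ⌊25.89344/10⌋ = 2 → C.
Square: lon ⌊13.52339/2⌋ = 6; lat ⌊5.89344/1⌋ = 5.
Subsquare: lon ⌊1.52339/0.0833333⌋ = 18 → s; lat ⌊0.89344/0.0416667⌋ = 21 → v.
Extended square: lon ⌊0.02339/0.00833333⌋ = 2; lat ⌊0.01844/0.00416667⌋ = 4.

GC65sv24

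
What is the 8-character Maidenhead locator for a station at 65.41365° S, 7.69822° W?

IC64do60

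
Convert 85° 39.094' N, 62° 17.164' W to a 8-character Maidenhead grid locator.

Add 180° to longitude and 90° to latitude: 117.71393, 175.65157.
Field (20°×10°, letters A–R): lon ⌊117.71393/20⌋ = 5 → F; lat ⌊175.65157/10⌋ = 17 → R.
Square (2°×1°, digits 0–9): lon ⌊17.71393/2⌋ = 8; lat ⌊5.65157/1⌋ = 5.
Subsquare (5′×2.5′, letters a–x): lon ⌊1.71393/0.0833333⌋ = 20 → u; lat ⌊0.65157/0.0416667⌋ = 15 → p.
Extended square (30″×15″, digits 0–9): lon ⌊0.04727/0.00833333⌋ = 5; lat ⌊0.02657/0.00416667⌋ = 6.

FR85up56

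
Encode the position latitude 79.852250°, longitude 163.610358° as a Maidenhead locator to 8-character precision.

Shift to the Maidenhead origin (180°W, 90°S): lon 343.61036, lat 169.85225.
Field (20°×10°, letters A–R): 343.61036/20 → 17 → R, 169.85225/10 → 16 → Q; chars RQ.
Square (2°×1°, digits 0–9): 3.61036/2 → 1, 9.85225/1 → 9; chars 19.
Subsquare (5′×2.5′, letters a–x): 1.61036/0.0833333 → 19 → t, 0.85225/0.0416667 → 20 → u; chars tu.
Extended square (30″×15″, digits 0–9): 0.02702/0.00833333 → 3, 0.01892/0.00416667 → 4; chars 34.

RQ19tu34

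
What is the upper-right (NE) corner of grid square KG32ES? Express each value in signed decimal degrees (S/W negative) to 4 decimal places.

-27.2083, 26.4167

Field K=10, G=6: +10·20° lon, +6·10° lat → SW at lon 20°, lat -30°.
Square 3, 2: +3·2° lon, +2·1° lat → SW at lon 26°, lat -28°.
Subsquare e=4, s=18: +4·0.0833333° lon, +18·0.0416667° lat → SW at lon 26.3333°, lat -27.25°.
Cell spans 0.0833333° lon × 0.0416667° lat. NE corner is SW corner plus one full cell.
latitude -27.2083, longitude 26.4167.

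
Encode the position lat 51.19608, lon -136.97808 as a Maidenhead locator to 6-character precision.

CO11me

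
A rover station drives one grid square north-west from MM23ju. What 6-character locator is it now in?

MM23iv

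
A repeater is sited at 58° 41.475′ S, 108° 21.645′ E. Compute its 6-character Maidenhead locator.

Add 180° to longitude and 90° to latitude: 288.3607, 31.3088.
Field: lon ⌊288.3607/20⌋ = 14 → O; lat ⌊31.3088/10⌋ = 3 → D.
Square: lon ⌊8.3607/2⌋ = 4; lat ⌊1.3088/1⌋ = 1.
Subsquare: lon ⌊0.3607/0.0833333⌋ = 4 → e; lat ⌊0.3088/0.0416667⌋ = 7 → h.

OD41eh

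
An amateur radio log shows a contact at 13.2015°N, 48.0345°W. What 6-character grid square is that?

GK53xe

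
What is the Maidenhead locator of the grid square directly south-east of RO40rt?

Longitude subsquare r = 17; +1 → 18 = s.
Latitude subsquare t = 19; −1 → 18 = s.

RO40ss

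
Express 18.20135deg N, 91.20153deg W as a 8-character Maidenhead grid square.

EK48je58

Add 180° to longitude and 90° to latitude: 88.79847, 108.20135.
Field: 88.79847/20 → 4 → E, 108.20135/10 → 10 → K; chars EK.
Square: 8.79847/2 → 4, 8.20135/1 → 8; chars 48.
Subsquare: 0.79847/0.0833333 → 9 → j, 0.20135/0.0416667 → 4 → e; chars je.
Extended square: 0.04847/0.00833333 → 5, 0.03468/0.00416667 → 8; chars 58.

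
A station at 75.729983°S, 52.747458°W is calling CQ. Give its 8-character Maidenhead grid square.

GB34pg04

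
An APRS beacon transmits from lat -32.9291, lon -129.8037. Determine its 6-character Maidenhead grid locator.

CF57cb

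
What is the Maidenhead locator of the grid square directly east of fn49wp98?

Longitude extended square 9; +1 → 10, wraps to 0, carry into subsquare.
Longitude subsquare w = 22; +1 → 23 = x.
The latitude characters are unchanged.

FN49xp08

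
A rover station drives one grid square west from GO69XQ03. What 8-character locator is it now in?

GO69wq93

Longitude extended square 0; −1 → -1, wraps to 9, carry into subsquare.
Longitude subsquare x = 23; −1 → 22 = w.
The latitude characters are unchanged.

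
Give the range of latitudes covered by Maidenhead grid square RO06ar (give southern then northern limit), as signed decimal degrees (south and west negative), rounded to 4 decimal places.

56.7083, 56.7500

Field R=17, O=14: +17·20° lon, +14·10° lat → SW at lon 160°, lat 50°.
Square 0, 6: +0·2° lon, +6·1° lat → SW at lon 160°, lat 56°.
Subsquare a=0, r=17: +0·0.0833333° lon, +17·0.0416667° lat → SW at lon 160°, lat 56.7083°.
Cell spans 0.0833333° lon × 0.0416667° lat.
south 56.7083, north 56.7500.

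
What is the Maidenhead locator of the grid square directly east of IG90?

Longitude square 9; +1 → 10, wraps to 0, carry into field.
Longitude field I = 8; +1 → 9 = J.
The latitude characters are unchanged.

JG00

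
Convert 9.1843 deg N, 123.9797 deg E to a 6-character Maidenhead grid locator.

PJ19xe

Add 180° to longitude and 90° to latitude: 303.9797, 99.1843.
Field (20°×10°, letters A–R): 303.9797/20 → 15 → P, 99.1843/10 → 9 → J; chars PJ.
Square (2°×1°, digits 0–9): 3.9797/2 → 1, 9.1843/1 → 9; chars 19.
Subsquare (5′×2.5′, letters a–x): 1.9797/0.0833333 → 23 → x, 0.1843/0.0416667 → 4 → e; chars xe.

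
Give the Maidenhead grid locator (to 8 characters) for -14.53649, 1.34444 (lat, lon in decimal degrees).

JH05ql11

Add 180° to longitude and 90° to latitude: 181.34444, 75.46351.
Field: 181.34444/20 → 9 → J, 75.46351/10 → 7 → H; chars JH.
Square: 1.34444/2 → 0, 5.46351/1 → 5; chars 05.
Subsquare: 1.34444/0.0833333 → 16 → q, 0.46351/0.0416667 → 11 → l; chars ql.
Extended square: 0.01111/0.00833333 → 1, 0.00518/0.00416667 → 1; chars 11.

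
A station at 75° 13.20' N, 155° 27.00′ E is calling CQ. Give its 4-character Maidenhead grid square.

QQ75

Shift to the Maidenhead origin (180°W, 90°S): lon 335.45, lat 165.22.
Field: 335.45/20 → 16 → Q, 165.22/10 → 16 → Q; chars QQ.
Square: 15.45/2 → 7, 5.22/1 → 5; chars 75.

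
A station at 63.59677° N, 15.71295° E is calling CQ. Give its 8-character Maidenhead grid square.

JP73uo53

Offset from 180°W / 90°S: lon 195.71295°, lat 153.59677°.
Field: lon ⌊195.71295/20⌋ = 9 → J; lat ⌊153.59677/10⌋ = 15 → P.
Square: lon ⌊15.71295/2⌋ = 7; lat ⌊3.59677/1⌋ = 3.
Subsquare: lon ⌊1.71295/0.0833333⌋ = 20 → u; lat ⌊0.59677/0.0416667⌋ = 14 → o.
Extended square: lon ⌊0.04628/0.00833333⌋ = 5; lat ⌊0.01344/0.00416667⌋ = 3.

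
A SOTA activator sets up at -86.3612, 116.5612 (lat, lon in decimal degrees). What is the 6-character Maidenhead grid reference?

OA83gp

Shift to the Maidenhead origin (180°W, 90°S): lon 296.5612, lat 3.6388.
Field: lon ⌊296.5612/20⌋ = 14 → O; lat ⌊3.6388/10⌋ = 0 → A.
Square: lon ⌊16.5612/2⌋ = 8; lat ⌊3.6388/1⌋ = 3.
Subsquare: lon ⌊0.5612/0.0833333⌋ = 6 → g; lat ⌊0.6388/0.0416667⌋ = 15 → p.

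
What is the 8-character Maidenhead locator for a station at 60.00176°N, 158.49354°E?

QP90fa90

Add 180° to longitude and 90° to latitude: 338.49354, 150.00176.
Field: 338.49354/20 → 16 → Q, 150.00176/10 → 15 → P; chars QP.
Square: 18.49354/2 → 9, 0.00176/1 → 0; chars 90.
Subsquare: 0.49354/0.0833333 → 5 → f, 0.00176/0.0416667 → 0 → a; chars fa.
Extended square: 0.07687/0.00833333 → 9, 0.00176/0.00416667 → 0; chars 90.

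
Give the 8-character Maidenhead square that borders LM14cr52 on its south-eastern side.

LM14cr61

Longitude extended square 5; +1 → 6.
Latitude extended square 2; −1 → 1.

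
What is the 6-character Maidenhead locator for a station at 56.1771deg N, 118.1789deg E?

OO96ce

Add 180° to longitude and 90° to latitude: 298.1789, 146.1771.
Field: lon ⌊298.1789/20⌋ = 14 → O; lat ⌊146.1771/10⌋ = 14 → O.
Square: lon ⌊18.1789/2⌋ = 9; lat ⌊6.1771/1⌋ = 6.
Subsquare: lon ⌊0.1789/0.0833333⌋ = 2 → c; lat ⌊0.1771/0.0416667⌋ = 4 → e.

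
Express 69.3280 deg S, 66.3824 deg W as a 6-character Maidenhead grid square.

FC60tq

Offset from 180°W / 90°S: lon 113.6176°, lat 20.6720°.
Field: 113.6176/20 → 5 → F, 20.6720/10 → 2 → C; chars FC.
Square: 13.6176/2 → 6, 0.6720/1 → 0; chars 60.
Subsquare: 1.6176/0.0833333 → 19 → t, 0.6720/0.0416667 → 16 → q; chars tq.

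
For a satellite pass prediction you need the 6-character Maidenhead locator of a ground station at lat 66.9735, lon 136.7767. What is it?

Offset from 180°W / 90°S: lon 316.7767°, lat 156.9735°.
Field (20°×10°, letters A–R): 316.7767/20 → 15 → P, 156.9735/10 → 15 → P; chars PP.
Square (2°×1°, digits 0–9): 16.7767/2 → 8, 6.9735/1 → 6; chars 86.
Subsquare (5′×2.5′, letters a–x): 0.7767/0.0833333 → 9 → j, 0.9735/0.0416667 → 23 → x; chars jx.

PP86jx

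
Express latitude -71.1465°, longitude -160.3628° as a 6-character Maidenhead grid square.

Offset from 180°W / 90°S: lon 19.6372°, lat 18.8535°.
Field: 19.6372/20 → 0 → A, 18.8535/10 → 1 → B; chars AB.
Square: 19.6372/2 → 9, 8.8535/1 → 8; chars 98.
Subsquare: 1.6372/0.0833333 → 19 → t, 0.8535/0.0416667 → 20 → u; chars tu.

AB98tu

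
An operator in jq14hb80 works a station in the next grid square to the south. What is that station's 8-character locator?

JQ14ha89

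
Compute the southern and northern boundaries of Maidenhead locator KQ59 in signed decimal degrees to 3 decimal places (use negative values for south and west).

Field K=10, Q=16: +10·20° lon, +16·10° lat → SW at lon 20°, lat 70°.
Square 5, 9: +5·2° lon, +9·1° lat → SW at lon 30°, lat 79°.
Cell spans 2° lon × 1° lat.
south 79.000, north 80.000.

79.000, 80.000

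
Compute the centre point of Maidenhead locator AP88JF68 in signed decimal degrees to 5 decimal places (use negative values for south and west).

68.24375, -163.19583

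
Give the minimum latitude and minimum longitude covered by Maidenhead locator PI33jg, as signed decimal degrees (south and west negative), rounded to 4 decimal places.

Field P=15, I=8: +15·20° lon, +8·10° lat → SW at lon 120°, lat -10°.
Square 3, 3: +3·2° lon, +3·1° lat → SW at lon 126°, lat -7°.
Subsquare j=9, g=6: +9·0.0833333° lon, +6·0.0416667° lat → SW at lon 126.75°, lat -6.75°.
latitude -6.7500, longitude 126.7500.

-6.7500, 126.7500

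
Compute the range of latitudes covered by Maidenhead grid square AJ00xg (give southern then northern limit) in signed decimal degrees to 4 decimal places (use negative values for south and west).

0.2500, 0.2917

Field A=0, J=9: +0·20° lon, +9·10° lat → SW at lon -180°, lat 0°.
Square 0, 0: +0·2° lon, +0·1° lat → SW at lon -180°, lat 0°.
Subsquare x=23, g=6: +23·0.0833333° lon, +6·0.0416667° lat → SW at lon -178.083°, lat 0.25°.
Cell spans 0.0833333° lon × 0.0416667° lat.
south 0.2500, north 0.2917.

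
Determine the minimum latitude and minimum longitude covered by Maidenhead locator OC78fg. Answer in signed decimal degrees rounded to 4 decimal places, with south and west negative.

Field O=14, C=2: +14·20° lon, +2·10° lat → SW at lon 100°, lat -70°.
Square 7, 8: +7·2° lon, +8·1° lat → SW at lon 114°, lat -62°.
Subsquare f=5, g=6: +5·0.0833333° lon, +6·0.0416667° lat → SW at lon 114.417°, lat -61.75°.
latitude -61.7500, longitude 114.4167.

-61.7500, 114.4167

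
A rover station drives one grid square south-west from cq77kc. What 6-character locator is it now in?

CQ77jb

Longitude subsquare k = 10; −1 → 9 = j.
Latitude subsquare c = 2; −1 → 1 = b.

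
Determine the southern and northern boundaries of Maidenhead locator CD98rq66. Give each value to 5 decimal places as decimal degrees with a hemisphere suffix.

51.30833° S, 51.30417° S

Field C=2, D=3: +2·20° lon, +3·10° lat → SW at lon -140°, lat -60°.
Square 9, 8: +9·2° lon, +8·1° lat → SW at lon -122°, lat -52°.
Subsquare r=17, q=16: +17·0.0833333° lon, +16·0.0416667° lat → SW at lon -120.583°, lat -51.3333°.
Extended square 6, 6: +6·0.00833333° lon, +6·0.00416667° lat → SW at lon -120.533°, lat -51.3083°.
Cell spans 0.00833333° lon × 0.00416667° lat.
south 51.30833° S, north 51.30417° S.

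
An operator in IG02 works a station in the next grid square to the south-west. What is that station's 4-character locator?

Longitude square 0; −1 → -1, wraps to 9, carry into field.
Longitude field I = 8; −1 → 7 = H.
Latitude square 2; −1 → 1.

HG91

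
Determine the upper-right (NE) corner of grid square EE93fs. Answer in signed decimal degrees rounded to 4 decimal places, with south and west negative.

Field E=4, E=4: +4·20° lon, +4·10° lat → SW at lon -100°, lat -50°.
Square 9, 3: +9·2° lon, +3·1° lat → SW at lon -82°, lat -47°.
Subsquare f=5, s=18: +5·0.0833333° lon, +18·0.0416667° lat → SW at lon -81.5833°, lat -46.25°.
Cell spans 0.0833333° lon × 0.0416667° lat. NE corner is SW corner plus one full cell.
latitude -46.2083, longitude -81.5000.

-46.2083, -81.5000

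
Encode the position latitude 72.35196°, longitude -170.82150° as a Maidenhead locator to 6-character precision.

AQ42oi

Add 180° to longitude and 90° to latitude: 9.1785, 162.3520.
Field: 9.1785/20 → 0 → A, 162.3520/10 → 16 → Q; chars AQ.
Square: 9.1785/2 → 4, 2.3520/1 → 2; chars 42.
Subsquare: 1.1785/0.0833333 → 14 → o, 0.3520/0.0416667 → 8 → i; chars oi.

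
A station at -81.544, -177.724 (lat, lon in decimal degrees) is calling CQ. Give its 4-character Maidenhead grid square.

Offset from 180°W / 90°S: lon 2.28°, lat 8.46°.
Field: lon ⌊2.28/20⌋ = 0 → A; lat ⌊8.46/10⌋ = 0 → A.
Square: lon ⌊2.28/2⌋ = 1; lat ⌊8.46/1⌋ = 8.

AA18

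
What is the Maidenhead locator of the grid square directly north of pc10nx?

PC11na

Latitude subsquare x = 23; +1 → 24, wraps to 0 = a, carry into square.
Latitude square 0; +1 → 1.
The longitude characters are unchanged.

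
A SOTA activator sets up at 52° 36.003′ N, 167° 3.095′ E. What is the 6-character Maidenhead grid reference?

Add 180° to longitude and 90° to latitude: 347.0516, 142.6001.
Field: lon ⌊347.0516/20⌋ = 17 → R; lat ⌊142.6001/10⌋ = 14 → O.
Square: lon ⌊7.0516/2⌋ = 3; lat ⌊2.6001/1⌋ = 2.
Subsquare: lon ⌊1.0516/0.0833333⌋ = 12 → m; lat ⌊0.6001/0.0416667⌋ = 14 → o.

RO32mo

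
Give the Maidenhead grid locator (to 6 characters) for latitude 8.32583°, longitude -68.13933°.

FJ58wh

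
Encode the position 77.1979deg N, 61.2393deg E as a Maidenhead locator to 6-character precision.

MQ07oe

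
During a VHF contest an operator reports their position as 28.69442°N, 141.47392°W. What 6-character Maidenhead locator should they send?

BL98gq

Offset from 180°W / 90°S: lon 38.5261°, lat 118.6944°.
Field (20°×10°, letters A–R): lon ⌊38.5261/20⌋ = 1 → B; lat ⌊118.6944/10⌋ = 11 → L.
Square (2°×1°, digits 0–9): lon ⌊18.5261/2⌋ = 9; lat ⌊8.6944/1⌋ = 8.
Subsquare (5′×2.5′, letters a–x): lon ⌊0.5261/0.0833333⌋ = 6 → g; lat ⌊0.6944/0.0416667⌋ = 16 → q.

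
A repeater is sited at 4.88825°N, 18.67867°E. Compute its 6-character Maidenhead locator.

JJ94iv

Offset from 180°W / 90°S: lon 198.6787°, lat 94.8882°.
Field: lon ⌊198.6787/20⌋ = 9 → J; lat ⌊94.8882/10⌋ = 9 → J.
Square: lon ⌊18.6787/2⌋ = 9; lat ⌊4.8882/1⌋ = 4.
Subsquare: lon ⌊0.6787/0.0833333⌋ = 8 → i; lat ⌊0.8882/0.0416667⌋ = 21 → v.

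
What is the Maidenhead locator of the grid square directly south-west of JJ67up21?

Longitude extended square 2; −1 → 1.
Latitude extended square 1; −1 → 0.

JJ67up10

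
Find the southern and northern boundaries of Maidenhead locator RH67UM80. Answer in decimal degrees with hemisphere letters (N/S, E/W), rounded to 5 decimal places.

Field R=17, H=7: +17·20° lon, +7·10° lat → SW at lon 160°, lat -20°.
Square 6, 7: +6·2° lon, +7·1° lat → SW at lon 172°, lat -13°.
Subsquare u=20, m=12: +20·0.0833333° lon, +12·0.0416667° lat → SW at lon 173.667°, lat -12.5°.
Extended square 8, 0: +8·0.00833333° lon, +0·0.00416667° lat → SW at lon 173.733°, lat -12.5°.
Cell spans 0.00833333° lon × 0.00416667° lat.
south 12.50000° S, north 12.49583° S.

12.50000° S, 12.49583° S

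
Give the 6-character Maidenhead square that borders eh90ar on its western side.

EH80xr

Longitude subsquare a = 0; −1 → -1, wraps to 23 = x, carry into square.
Longitude square 9; −1 → 8.
The latitude characters are unchanged.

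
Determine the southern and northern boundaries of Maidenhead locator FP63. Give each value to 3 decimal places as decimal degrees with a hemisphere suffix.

63.000° N, 64.000° N

Field F=5, P=15: +5·20° lon, +15·10° lat → SW at lon -80°, lat 60°.
Square 6, 3: +6·2° lon, +3·1° lat → SW at lon -68°, lat 63°.
Cell spans 2° lon × 1° lat.
south 63.000° N, north 64.000° N.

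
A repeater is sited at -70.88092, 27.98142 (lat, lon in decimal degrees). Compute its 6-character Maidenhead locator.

KB39xc

Offset from 180°W / 90°S: lon 207.9814°, lat 19.1191°.
Field: lon ⌊207.9814/20⌋ = 10 → K; lat ⌊19.1191/10⌋ = 1 → B.
Square: lon ⌊7.9814/2⌋ = 3; lat ⌊9.1191/1⌋ = 9.
Subsquare: lon ⌊1.9814/0.0833333⌋ = 23 → x; lat ⌊0.1191/0.0416667⌋ = 2 → c.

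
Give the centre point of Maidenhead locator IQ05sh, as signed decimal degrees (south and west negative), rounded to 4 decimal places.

75.3125, -18.4583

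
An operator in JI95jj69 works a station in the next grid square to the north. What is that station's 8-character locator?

Latitude extended square 9; +1 → 10, wraps to 0, carry into subsquare.
Latitude subsquare j = 9; +1 → 10 = k.
The longitude characters are unchanged.

JI95jk60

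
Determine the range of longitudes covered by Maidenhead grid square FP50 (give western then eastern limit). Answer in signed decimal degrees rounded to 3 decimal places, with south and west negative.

-70.000, -68.000

Field F=5, P=15: +5·20° lon, +15·10° lat → SW at lon -80°, lat 60°.
Square 5, 0: +5·2° lon, +0·1° lat → SW at lon -70°, lat 60°.
Cell spans 2° lon × 1° lat.
west -70.000, east -68.000.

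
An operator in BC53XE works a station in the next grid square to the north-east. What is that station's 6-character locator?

BC63af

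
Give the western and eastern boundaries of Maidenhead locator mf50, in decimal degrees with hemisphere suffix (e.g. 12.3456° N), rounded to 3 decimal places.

70.000° E, 72.000° E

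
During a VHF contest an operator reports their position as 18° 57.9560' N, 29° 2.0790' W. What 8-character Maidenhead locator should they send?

HK58lx51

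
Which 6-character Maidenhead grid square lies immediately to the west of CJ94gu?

CJ94fu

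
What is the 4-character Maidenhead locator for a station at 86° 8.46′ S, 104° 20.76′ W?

DA73

Offset from 180°W / 90°S: lon 75.65°, lat 3.86°.
Field (20°×10°, letters A–R): lon ⌊75.65/20⌋ = 3 → D; lat ⌊3.86/10⌋ = 0 → A.
Square (2°×1°, digits 0–9): lon ⌊15.65/2⌋ = 7; lat ⌊3.86/1⌋ = 3.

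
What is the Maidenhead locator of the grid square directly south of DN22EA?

DN21ex

Latitude subsquare a = 0; −1 → -1, wraps to 23 = x, carry into square.
Latitude square 2; −1 → 1.
The longitude characters are unchanged.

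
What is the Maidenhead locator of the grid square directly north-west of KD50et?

KD50du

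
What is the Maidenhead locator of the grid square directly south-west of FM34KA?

FM33jx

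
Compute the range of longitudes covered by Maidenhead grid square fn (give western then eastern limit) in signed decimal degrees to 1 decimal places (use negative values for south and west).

Field F=5, N=13: +5·20° lon, +13·10° lat → SW at lon -80°, lat 40°.
Cell spans 20° lon × 10° lat.
west -80.0, east -60.0.

-80.0, -60.0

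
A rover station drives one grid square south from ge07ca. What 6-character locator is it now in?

GE06cx

Latitude subsquare a = 0; −1 → -1, wraps to 23 = x, carry into square.
Latitude square 7; −1 → 6.
The longitude characters are unchanged.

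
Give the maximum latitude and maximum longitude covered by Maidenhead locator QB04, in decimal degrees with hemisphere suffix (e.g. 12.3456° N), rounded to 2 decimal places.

75.00° S, 142.00° E

Field Q=16, B=1: +16·20° lon, +1·10° lat → SW at lon 140°, lat -80°.
Square 0, 4: +0·2° lon, +4·1° lat → SW at lon 140°, lat -76°.
Cell spans 2° lon × 1° lat. NE corner is SW corner plus one full cell.
latitude 75.00° S, longitude 142.00° E.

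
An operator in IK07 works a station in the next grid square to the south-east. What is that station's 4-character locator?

IK16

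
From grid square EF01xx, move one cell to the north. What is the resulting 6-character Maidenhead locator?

EF02xa

Latitude subsquare x = 23; +1 → 24, wraps to 0 = a, carry into square.
Latitude square 1; +1 → 2.
The longitude characters are unchanged.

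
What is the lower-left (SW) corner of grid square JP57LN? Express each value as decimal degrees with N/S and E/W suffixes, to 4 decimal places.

67.5417° N, 10.9167° E

Field J=9, P=15: +9·20° lon, +15·10° lat → SW at lon 0°, lat 60°.
Square 5, 7: +5·2° lon, +7·1° lat → SW at lon 10°, lat 67°.
Subsquare l=11, n=13: +11·0.0833333° lon, +13·0.0416667° lat → SW at lon 10.9167°, lat 67.5417°.
latitude 67.5417° N, longitude 10.9167° E.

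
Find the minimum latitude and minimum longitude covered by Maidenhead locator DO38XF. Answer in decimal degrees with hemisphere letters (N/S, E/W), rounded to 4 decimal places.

58.2083° N, 112.0833° W

Field D=3, O=14: +3·20° lon, +14·10° lat → SW at lon -120°, lat 50°.
Square 3, 8: +3·2° lon, +8·1° lat → SW at lon -114°, lat 58°.
Subsquare x=23, f=5: +23·0.0833333° lon, +5·0.0416667° lat → SW at lon -112.083°, lat 58.2083°.
latitude 58.2083° N, longitude 112.0833° W.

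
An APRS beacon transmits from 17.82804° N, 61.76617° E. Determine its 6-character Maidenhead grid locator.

MK07vt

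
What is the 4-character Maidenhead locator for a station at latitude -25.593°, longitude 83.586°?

NG14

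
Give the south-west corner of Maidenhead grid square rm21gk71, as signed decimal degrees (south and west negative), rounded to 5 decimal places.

Field R=17, M=12: +17·20° lon, +12·10° lat → SW at lon 160°, lat 30°.
Square 2, 1: +2·2° lon, +1·1° lat → SW at lon 164°, lat 31°.
Subsquare g=6, k=10: +6·0.0833333° lon, +10·0.0416667° lat → SW at lon 164.5°, lat 31.4167°.
Extended square 7, 1: +7·0.00833333° lon, +1·0.00416667° lat → SW at lon 164.558°, lat 31.4208°.
latitude 31.42083, longitude 164.55833.

31.42083, 164.55833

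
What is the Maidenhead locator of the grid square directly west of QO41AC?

Longitude subsquare a = 0; −1 → -1, wraps to 23 = x, carry into square.
Longitude square 4; −1 → 3.
The latitude characters are unchanged.

QO31xc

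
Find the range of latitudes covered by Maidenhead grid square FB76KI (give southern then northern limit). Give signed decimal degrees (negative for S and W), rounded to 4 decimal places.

Field F=5, B=1: +5·20° lon, +1·10° lat → SW at lon -80°, lat -80°.
Square 7, 6: +7·2° lon, +6·1° lat → SW at lon -66°, lat -74°.
Subsquare k=10, i=8: +10·0.0833333° lon, +8·0.0416667° lat → SW at lon -65.1667°, lat -73.6667°.
Cell spans 0.0833333° lon × 0.0416667° lat.
south -73.6667, north -73.6250.

-73.6667, -73.6250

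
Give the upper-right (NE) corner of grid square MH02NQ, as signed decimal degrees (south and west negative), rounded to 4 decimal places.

-17.2917, 61.1667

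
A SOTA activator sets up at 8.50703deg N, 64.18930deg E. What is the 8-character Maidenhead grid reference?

MJ28cm21

Shift to the Maidenhead origin (180°W, 90°S): lon 244.18930, lat 98.50703.
Field (20°×10°, letters A–R): 244.18930/20 → 12 → M, 98.50703/10 → 9 → J; chars MJ.
Square (2°×1°, digits 0–9): 4.18930/2 → 2, 8.50703/1 → 8; chars 28.
Subsquare (5′×2.5′, letters a–x): 0.18930/0.0833333 → 2 → c, 0.50703/0.0416667 → 12 → m; chars cm.
Extended square (30″×15″, digits 0–9): 0.02263/0.00833333 → 2, 0.00703/0.00416667 → 1; chars 21.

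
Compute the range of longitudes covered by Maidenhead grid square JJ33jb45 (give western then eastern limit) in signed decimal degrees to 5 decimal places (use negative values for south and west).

6.78333, 6.79167

Field J=9, J=9: +9·20° lon, +9·10° lat → SW at lon 0°, lat 0°.
Square 3, 3: +3·2° lon, +3·1° lat → SW at lon 6°, lat 3°.
Subsquare j=9, b=1: +9·0.0833333° lon, +1·0.0416667° lat → SW at lon 6.75°, lat 3.04167°.
Extended square 4, 5: +4·0.00833333° lon, +5·0.00416667° lat → SW at lon 6.78333°, lat 3.0625°.
Cell spans 0.00833333° lon × 0.00416667° lat.
west 6.78333, east 6.79167.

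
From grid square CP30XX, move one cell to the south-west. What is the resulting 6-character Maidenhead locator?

CP30ww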